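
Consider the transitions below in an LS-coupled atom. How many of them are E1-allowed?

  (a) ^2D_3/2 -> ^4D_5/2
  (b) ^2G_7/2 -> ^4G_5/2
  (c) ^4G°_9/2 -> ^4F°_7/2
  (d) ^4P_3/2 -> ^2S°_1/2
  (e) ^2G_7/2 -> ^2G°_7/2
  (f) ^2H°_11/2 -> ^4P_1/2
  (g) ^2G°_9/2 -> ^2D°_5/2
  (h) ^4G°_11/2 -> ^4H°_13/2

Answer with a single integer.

(a) forbidden (parity, ΔS fail)
(b) forbidden (parity, ΔS fail)
(c) forbidden (parity fails)
(d) forbidden (ΔS fails)
(e) allowed
(f) forbidden (ΔS, ΔL, ΔJ fail)
(g) forbidden (parity, ΔL, ΔJ fail)
(h) forbidden (parity fails)
Total allowed: 1 of 8.

1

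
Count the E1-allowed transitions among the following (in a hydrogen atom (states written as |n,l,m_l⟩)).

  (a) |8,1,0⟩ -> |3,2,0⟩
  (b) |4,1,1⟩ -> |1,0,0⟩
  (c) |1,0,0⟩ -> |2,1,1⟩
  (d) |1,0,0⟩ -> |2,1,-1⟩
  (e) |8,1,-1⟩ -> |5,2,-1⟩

(a) allowed
(b) allowed
(c) allowed
(d) allowed
(e) allowed
Total allowed: 5 of 5.

5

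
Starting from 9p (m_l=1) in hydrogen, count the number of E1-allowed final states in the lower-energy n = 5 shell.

4

E1 requires Δl = ±1, so l_f ∈ {0, 2}; with 0 ≤ l_f ≤ n_f−1 = 4, the allowed l_f values are {0, 2}.
For l_f = 0: m_f ∈ {m_i−1, m_i, m_i+1} ∩ [−0, 0] = {0} → 1 state.
For l_f = 2: m_f ∈ {m_i−1, m_i, m_i+1} ∩ [−2, 2] = {0, 1, 2} → 3 states.
Total: 4.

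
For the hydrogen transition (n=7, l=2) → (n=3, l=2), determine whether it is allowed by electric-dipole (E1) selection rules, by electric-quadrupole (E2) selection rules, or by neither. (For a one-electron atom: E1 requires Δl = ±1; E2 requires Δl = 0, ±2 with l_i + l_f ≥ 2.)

E2

Δl = 2 − 2 = +0; l_i + l_f = 4.
E1 (Δl = ±1): not satisfied.
E2 (Δl = 0,±2, l_i+l_f ≥ 2): satisfied.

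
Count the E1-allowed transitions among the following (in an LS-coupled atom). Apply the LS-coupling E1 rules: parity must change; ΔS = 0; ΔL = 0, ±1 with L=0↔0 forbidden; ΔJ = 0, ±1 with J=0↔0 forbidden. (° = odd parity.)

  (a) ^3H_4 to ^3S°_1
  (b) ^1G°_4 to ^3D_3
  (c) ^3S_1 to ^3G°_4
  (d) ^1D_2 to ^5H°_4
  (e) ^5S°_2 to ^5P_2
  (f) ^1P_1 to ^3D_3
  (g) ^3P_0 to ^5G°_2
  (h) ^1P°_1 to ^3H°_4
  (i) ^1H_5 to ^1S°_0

1

(a) forbidden (ΔL, ΔJ fail)
(b) forbidden (ΔS, ΔL fail)
(c) forbidden (ΔL, ΔJ fail)
(d) forbidden (ΔS, ΔL, ΔJ fail)
(e) allowed
(f) forbidden (parity, ΔS, ΔJ fail)
(g) forbidden (ΔS, ΔL, ΔJ fail)
(h) forbidden (parity, ΔS, ΔL, ΔJ fail)
(i) forbidden (ΔL, ΔJ fail)
Total allowed: 1 of 9.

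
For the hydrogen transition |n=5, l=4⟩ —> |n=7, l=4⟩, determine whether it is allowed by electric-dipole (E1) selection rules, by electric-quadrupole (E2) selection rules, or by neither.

E2

Δl = 4 − 4 = +0; l_i + l_f = 8.
E1 (Δl = ±1): not satisfied.
E2 (Δl = 0,±2, l_i+l_f ≥ 2): satisfied.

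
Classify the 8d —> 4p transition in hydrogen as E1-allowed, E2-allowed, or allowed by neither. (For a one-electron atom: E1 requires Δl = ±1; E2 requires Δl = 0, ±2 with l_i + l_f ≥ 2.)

Δl = 1 − 2 = -1; l_i + l_f = 3.
E1 (Δl = ±1): satisfied.
E2 (Δl = 0,±2, l_i+l_f ≥ 2): not satisfied.

E1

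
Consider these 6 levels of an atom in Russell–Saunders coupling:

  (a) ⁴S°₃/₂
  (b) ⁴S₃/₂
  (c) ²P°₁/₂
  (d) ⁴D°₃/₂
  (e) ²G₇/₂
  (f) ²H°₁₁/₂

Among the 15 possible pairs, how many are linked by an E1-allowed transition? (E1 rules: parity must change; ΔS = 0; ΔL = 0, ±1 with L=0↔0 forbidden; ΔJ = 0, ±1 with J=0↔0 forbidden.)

0

(a)–(b): forbidden (ΔL).
(a)–(c): forbidden (parity, ΔS).
(a)–(d): forbidden (parity, ΔL).
(a)–(e): forbidden (ΔS, ΔL, ΔJ).
(a)–(f): forbidden (parity, ΔS, ΔL, ΔJ).
(b)–(c): forbidden (ΔS).
(b)–(d): forbidden (ΔL).
(b)–(e): forbidden (parity, ΔS, ΔL, ΔJ).
(b)–(f): forbidden (ΔS, ΔL, ΔJ).
(c)–(d): forbidden (parity, ΔS).
(c)–(e): forbidden (ΔL, ΔJ).
(c)–(f): forbidden (parity, ΔL, ΔJ).
(d)–(e): forbidden (ΔS, ΔL, ΔJ).
(d)–(f): forbidden (parity, ΔS, ΔL, ΔJ).
(e)–(f): forbidden (ΔJ).
Allowed pairs: 0 of 15.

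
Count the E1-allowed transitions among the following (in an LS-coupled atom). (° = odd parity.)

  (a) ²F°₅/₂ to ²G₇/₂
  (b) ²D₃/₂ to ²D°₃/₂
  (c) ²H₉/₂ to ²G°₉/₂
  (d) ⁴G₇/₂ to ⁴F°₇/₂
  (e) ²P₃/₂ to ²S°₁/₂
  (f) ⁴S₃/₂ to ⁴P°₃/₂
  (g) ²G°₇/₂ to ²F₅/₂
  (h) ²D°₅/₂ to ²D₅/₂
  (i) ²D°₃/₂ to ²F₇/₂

(a) allowed
(b) allowed
(c) allowed
(d) allowed
(e) allowed
(f) allowed
(g) allowed
(h) allowed
(i) forbidden (ΔJ fails)
Total allowed: 8 of 9.

8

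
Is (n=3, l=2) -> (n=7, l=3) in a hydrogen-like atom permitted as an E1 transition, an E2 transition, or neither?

E1

Δl = 3 − 2 = +1; l_i + l_f = 5.
E1 (Δl = ±1): satisfied.
E2 (Δl = 0,±2, l_i+l_f ≥ 2): not satisfied.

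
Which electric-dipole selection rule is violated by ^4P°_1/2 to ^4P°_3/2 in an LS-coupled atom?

Initial level: S=3/2, L=1, J=1/2, parity odd. Final level: S=3/2, L=1, J=3/2, parity odd.
Parity must change: odd → odd — fails.
ΔS = 0: S: 3/2 → 3/2 — ok.
ΔL = 0, ±1 (not L=0↔0): L: 1 → 1, ΔL = +0 — ok.
ΔJ = 0, ±1 (not J=0↔0): J: 1/2 → 3/2, ΔJ = +1 — ok.

parity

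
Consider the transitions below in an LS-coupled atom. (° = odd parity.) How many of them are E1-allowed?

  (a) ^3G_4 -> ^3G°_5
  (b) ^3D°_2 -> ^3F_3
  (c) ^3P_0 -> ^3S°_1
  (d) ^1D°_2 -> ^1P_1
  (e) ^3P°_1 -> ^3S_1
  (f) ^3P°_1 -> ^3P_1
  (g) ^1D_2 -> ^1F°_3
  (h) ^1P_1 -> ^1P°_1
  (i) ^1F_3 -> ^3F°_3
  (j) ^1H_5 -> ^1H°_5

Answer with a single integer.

(a) allowed
(b) allowed
(c) allowed
(d) allowed
(e) allowed
(f) allowed
(g) allowed
(h) allowed
(i) forbidden (ΔS fails)
(j) allowed
Total allowed: 9 of 10.

9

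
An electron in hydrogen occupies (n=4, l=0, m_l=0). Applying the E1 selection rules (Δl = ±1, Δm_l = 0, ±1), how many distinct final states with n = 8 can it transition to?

3

E1 requires Δl = ±1, so l_f ∈ {-1, 1}; with 0 ≤ l_f ≤ n_f−1 = 7, the allowed l_f values are {1}.
For l_f = 1: m_f ∈ {m_i−1, m_i, m_i+1} ∩ [−1, 1] = {-1, 0, 1} → 3 states.
Total: 3.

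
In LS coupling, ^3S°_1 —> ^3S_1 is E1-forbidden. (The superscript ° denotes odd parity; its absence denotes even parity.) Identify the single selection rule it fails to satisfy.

Initial level: S=1, L=0, J=1, parity odd. Final level: S=1, L=0, J=1, parity even.
Parity must change: odd → even — satisfied.
ΔS = 0: S: 1 → 1 — satisfied.
ΔL = 0, ±1 (not L=0↔0): L: 0 → 0, ΔL = +0 — violated.
ΔJ = 0, ±1 (not J=0↔0): J: 1 → 1, ΔJ = +0 — satisfied.

the L=0 ↔ L=0 exclusion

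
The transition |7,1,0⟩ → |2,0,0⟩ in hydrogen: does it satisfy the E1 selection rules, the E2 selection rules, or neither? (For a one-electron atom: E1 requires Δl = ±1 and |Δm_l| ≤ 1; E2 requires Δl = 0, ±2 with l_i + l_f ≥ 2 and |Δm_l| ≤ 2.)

Δl = 0 − 1 = -1; l_i + l_f = 1.
Δm_l = +0.
E1 (Δl = ±1, |Δm_l| ≤ 1): satisfied.
E2 (Δl = 0,±2, l_i+l_f ≥ 2, |Δm_l| ≤ 2): not satisfied.

E1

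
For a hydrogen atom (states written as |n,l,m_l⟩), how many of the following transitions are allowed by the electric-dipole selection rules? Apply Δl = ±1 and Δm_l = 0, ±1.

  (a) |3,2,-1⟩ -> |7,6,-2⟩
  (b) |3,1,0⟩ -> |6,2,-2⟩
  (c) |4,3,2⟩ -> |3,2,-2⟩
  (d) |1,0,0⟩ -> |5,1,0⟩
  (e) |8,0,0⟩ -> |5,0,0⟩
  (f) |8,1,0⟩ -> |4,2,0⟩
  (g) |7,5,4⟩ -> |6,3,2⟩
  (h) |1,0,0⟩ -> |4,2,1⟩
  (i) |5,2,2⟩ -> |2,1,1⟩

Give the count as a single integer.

3

(a) forbidden — Δl = +4 (E1 requires Δl = ±1)
(b) forbidden — Δm_l = -2 (E1 requires Δm_l = 0, ±1)
(c) forbidden — Δm_l = -4 (E1 requires Δm_l = 0, ±1)
(d) allowed
(e) forbidden — Δl = +0 (E1 requires Δl = ±1)
(f) allowed
(g) forbidden — Δl = -2 (E1 requires Δl = ±1); Δm_l = -2 (E1 requires Δm_l = 0, ±1)
(h) forbidden — Δl = +2 (E1 requires Δl = ±1)
(i) allowed
Total allowed: 3 of 9.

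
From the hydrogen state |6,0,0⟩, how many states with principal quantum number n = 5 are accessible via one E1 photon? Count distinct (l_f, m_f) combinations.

3

E1 requires Δl = ±1, so l_f ∈ {-1, 1}; with 0 ≤ l_f ≤ n_f−1 = 4, the allowed l_f values are {1}.
For l_f = 1: m_f ∈ {m_i−1, m_i, m_i+1} ∩ [−1, 1] = {-1, 0, 1} → 3 states.
Total: 3.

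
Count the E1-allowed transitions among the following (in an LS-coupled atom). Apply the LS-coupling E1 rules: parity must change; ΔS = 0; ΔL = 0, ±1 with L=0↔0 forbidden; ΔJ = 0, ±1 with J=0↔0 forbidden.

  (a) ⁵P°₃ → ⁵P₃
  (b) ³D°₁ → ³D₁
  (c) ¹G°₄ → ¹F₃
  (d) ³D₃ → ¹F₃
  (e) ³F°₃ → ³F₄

4

(a) allowed
(b) allowed
(c) allowed
(d) forbidden (parity, ΔS fail)
(e) allowed
Total allowed: 4 of 5.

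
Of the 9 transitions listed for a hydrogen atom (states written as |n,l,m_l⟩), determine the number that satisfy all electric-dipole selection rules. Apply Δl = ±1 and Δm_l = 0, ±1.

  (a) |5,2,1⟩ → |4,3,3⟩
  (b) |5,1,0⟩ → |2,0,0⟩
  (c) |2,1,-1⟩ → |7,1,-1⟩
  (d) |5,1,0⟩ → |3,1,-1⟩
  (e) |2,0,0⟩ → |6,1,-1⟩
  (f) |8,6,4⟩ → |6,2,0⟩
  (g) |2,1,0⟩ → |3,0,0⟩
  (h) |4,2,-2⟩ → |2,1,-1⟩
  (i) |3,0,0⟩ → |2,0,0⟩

4

(a) forbidden — Δm_l = +2 (E1 requires Δm_l = 0, ±1)
(b) allowed
(c) forbidden — Δl = +0 (E1 requires Δl = ±1)
(d) forbidden — Δl = +0 (E1 requires Δl = ±1)
(e) allowed
(f) forbidden — Δl = -4 (E1 requires Δl = ±1); Δm_l = -4 (E1 requires Δm_l = 0, ±1)
(g) allowed
(h) allowed
(i) forbidden — Δl = +0 (E1 requires Δl = ±1)
Total allowed: 4 of 9.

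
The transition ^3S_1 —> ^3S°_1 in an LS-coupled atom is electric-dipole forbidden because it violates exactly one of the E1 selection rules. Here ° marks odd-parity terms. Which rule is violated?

Parity must change: even → odd — passes.
ΔS = 0: S: 1 → 1 — passes.
ΔL = 0, ±1 (not L=0↔0): L: 0 → 0, ΔL = +0 — fails.
ΔJ = 0, ±1 (not J=0↔0): J: 1 → 1, ΔJ = +0 — passes.

the L=0 ↔ L=0 exclusion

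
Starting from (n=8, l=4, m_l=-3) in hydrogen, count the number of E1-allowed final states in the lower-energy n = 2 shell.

E1 requires l_f ∈ {3, 5}, but neither lies in [0, 1], so no final state is reachable.
Total: 0.

0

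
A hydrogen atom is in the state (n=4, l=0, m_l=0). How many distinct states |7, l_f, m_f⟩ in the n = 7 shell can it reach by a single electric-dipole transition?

3

E1 requires Δl = ±1, so l_f ∈ {-1, 1}; with 0 ≤ l_f ≤ n_f−1 = 6, the allowed l_f values are {1}.
For l_f = 1: m_f ∈ {m_i−1, m_i, m_i+1} ∩ [−1, 1] = {-1, 0, 1} → 3 states.
Total: 3.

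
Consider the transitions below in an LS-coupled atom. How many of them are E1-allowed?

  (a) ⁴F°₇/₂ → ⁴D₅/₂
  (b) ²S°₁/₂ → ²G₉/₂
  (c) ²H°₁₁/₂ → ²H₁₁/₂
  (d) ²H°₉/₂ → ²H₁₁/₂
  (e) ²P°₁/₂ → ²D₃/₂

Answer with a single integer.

(a) allowed
(b) forbidden (ΔL, ΔJ fail)
(c) allowed
(d) allowed
(e) allowed
Total allowed: 4 of 5.

4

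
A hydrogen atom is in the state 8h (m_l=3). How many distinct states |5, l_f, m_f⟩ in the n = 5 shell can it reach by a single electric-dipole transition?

E1 requires Δl = ±1, so l_f ∈ {4, 6}; with 0 ≤ l_f ≤ n_f−1 = 4, the allowed l_f values are {4}.
For l_f = 4: m_f ∈ {m_i−1, m_i, m_i+1} ∩ [−4, 4] = {2, 3, 4} → 3 states.
Total: 3.

3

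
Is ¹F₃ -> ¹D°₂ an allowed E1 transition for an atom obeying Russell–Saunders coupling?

Reading off the term symbols: S 0→0, L 3→2, J 3→2, parity even→odd.
Parity must change: even → odd — ✓.
ΔS = 0: S: 0 → 0 — ✓.
ΔL = 0, ±1 (not L=0↔0): L: 3 → 2, ΔL = -1 — ✓.
ΔJ = 0, ±1 (not J=0↔0): J: 3 → 2, ΔJ = -1 — ✓.
All four E1 rules are satisfied.

allowed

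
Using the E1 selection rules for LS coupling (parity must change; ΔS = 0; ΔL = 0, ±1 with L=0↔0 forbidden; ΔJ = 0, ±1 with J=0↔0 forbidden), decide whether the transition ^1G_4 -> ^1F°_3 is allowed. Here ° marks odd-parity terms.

Initial level: S=0, L=4, J=4, parity even. Final level: S=0, L=3, J=3, parity odd.
Parity must change: even → odd — satisfied.
ΔS = 0: S: 0 → 0 — satisfied.
ΔL = 0, ±1 (not L=0↔0): L: 4 → 3, ΔL = -1 — satisfied.
ΔJ = 0, ±1 (not J=0↔0): J: 4 → 3, ΔJ = -1 — satisfied.
All four E1 rules are satisfied.

allowed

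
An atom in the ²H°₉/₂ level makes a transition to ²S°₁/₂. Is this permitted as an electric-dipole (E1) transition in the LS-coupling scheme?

Reading off the term symbols: S 1/2→1/2, L 5→0, J 9/2→1/2, parity odd→odd.
ΔL = 0, ±1 (not L=0↔0): L: 5 → 0, ΔL = -5 — violated.
ΔJ = 0, ±1 (not J=0↔0): J: 9/2 → 1/2, ΔJ = -4 — violated.
Parity must change: odd → odd — violated.
ΔS = 0: S: 1/2 → 1/2 — satisfied.
Rule(s) violated: parity, ΔL, ΔJ.

forbidden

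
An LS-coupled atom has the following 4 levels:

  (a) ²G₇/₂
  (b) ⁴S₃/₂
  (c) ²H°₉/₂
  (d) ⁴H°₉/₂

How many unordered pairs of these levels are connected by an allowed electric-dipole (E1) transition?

1

(a)–(b): forbidden (parity, ΔS, ΔL, ΔJ).
(a)–(c): allowed.
(a)–(d): forbidden (ΔS).
(b)–(c): forbidden (ΔS, ΔL, ΔJ).
(b)–(d): forbidden (ΔL, ΔJ).
(c)–(d): forbidden (parity, ΔS).
Allowed pairs: 1 of 6.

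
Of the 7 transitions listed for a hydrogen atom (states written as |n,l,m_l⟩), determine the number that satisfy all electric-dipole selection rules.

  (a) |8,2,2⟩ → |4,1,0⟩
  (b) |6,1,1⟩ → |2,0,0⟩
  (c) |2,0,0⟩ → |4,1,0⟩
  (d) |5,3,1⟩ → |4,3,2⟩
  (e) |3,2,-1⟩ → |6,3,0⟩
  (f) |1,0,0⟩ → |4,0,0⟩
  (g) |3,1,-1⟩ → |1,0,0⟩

(a) forbidden — Δm_l = -2 (E1 requires Δm_l = 0, ±1)
(b) allowed
(c) allowed
(d) forbidden — Δl = +0 (E1 requires Δl = ±1)
(e) allowed
(f) forbidden — Δl = +0 (E1 requires Δl = ±1)
(g) allowed
Total allowed: 4 of 7.

4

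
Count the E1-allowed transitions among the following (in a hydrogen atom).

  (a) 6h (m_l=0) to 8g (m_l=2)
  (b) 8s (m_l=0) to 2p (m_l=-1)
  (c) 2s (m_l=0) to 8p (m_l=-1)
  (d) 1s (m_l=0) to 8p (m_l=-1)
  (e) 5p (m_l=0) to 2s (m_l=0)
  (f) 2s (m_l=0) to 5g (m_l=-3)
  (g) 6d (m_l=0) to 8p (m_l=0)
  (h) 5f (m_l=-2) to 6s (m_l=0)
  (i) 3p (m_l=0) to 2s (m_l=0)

6

(a) forbidden — Δm_l = +2 (E1 requires Δm_l = 0, ±1)
(b) allowed
(c) allowed
(d) allowed
(e) allowed
(f) forbidden — Δl = +4 (E1 requires Δl = ±1); Δm_l = -3 (E1 requires Δm_l = 0, ±1)
(g) allowed
(h) forbidden — Δl = -3 (E1 requires Δl = ±1); Δm_l = +2 (E1 requires Δm_l = 0, ±1)
(i) allowed
Total allowed: 6 of 9.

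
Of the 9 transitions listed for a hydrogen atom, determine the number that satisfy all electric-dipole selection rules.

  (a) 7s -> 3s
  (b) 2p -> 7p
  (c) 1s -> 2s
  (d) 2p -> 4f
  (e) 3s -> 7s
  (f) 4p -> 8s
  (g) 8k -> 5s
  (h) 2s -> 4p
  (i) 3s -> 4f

(a) forbidden — Δl = +0 (E1 requires Δl = ±1)
(b) forbidden — Δl = +0 (E1 requires Δl = ±1)
(c) forbidden — Δl = +0 (E1 requires Δl = ±1)
(d) forbidden — Δl = +2 (E1 requires Δl = ±1)
(e) forbidden — Δl = +0 (E1 requires Δl = ±1)
(f) allowed
(g) forbidden — Δl = -7 (E1 requires Δl = ±1)
(h) allowed
(i) forbidden — Δl = +3 (E1 requires Δl = ±1)
Total allowed: 2 of 9.

2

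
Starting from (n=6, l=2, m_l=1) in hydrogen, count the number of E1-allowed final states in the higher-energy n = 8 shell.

E1 requires Δl = ±1, so l_f ∈ {1, 3}; with 0 ≤ l_f ≤ n_f−1 = 7, the allowed l_f values are {1, 3}.
For l_f = 1: m_f ∈ {m_i−1, m_i, m_i+1} ∩ [−1, 1] = {0, 1} → 2 states.
For l_f = 3: m_f ∈ {m_i−1, m_i, m_i+1} ∩ [−3, 3] = {0, 1, 2} → 3 states.
Total: 5.

5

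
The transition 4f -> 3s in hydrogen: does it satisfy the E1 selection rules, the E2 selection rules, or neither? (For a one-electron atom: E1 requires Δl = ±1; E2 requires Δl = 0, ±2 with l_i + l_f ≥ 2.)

Δl = 0 − 3 = -3; l_i + l_f = 3.
E1 (Δl = ±1): not satisfied.
E2 (Δl = 0,±2, l_i+l_f ≥ 2): not satisfied.

neither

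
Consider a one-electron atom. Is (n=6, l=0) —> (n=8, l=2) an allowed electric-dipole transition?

Δl = 2 − 0 = +2; the E1 rule Δl = ±1 is ✗.
The transition is electric-dipole forbidden.

forbidden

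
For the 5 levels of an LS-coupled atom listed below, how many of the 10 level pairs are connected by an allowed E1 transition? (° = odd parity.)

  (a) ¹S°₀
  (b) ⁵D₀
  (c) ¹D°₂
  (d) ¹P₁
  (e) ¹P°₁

(a)–(b): forbidden (ΔS, ΔL, ΔJ).
(a)–(c): forbidden (parity, ΔL, ΔJ).
(a)–(d): allowed.
(a)–(e): forbidden (parity).
(b)–(c): forbidden (ΔS, ΔJ).
(b)–(d): forbidden (parity, ΔS).
(b)–(e): forbidden (ΔS).
(c)–(d): allowed.
(c)–(e): forbidden (parity).
(d)–(e): allowed.
Allowed pairs: 3 of 10.

3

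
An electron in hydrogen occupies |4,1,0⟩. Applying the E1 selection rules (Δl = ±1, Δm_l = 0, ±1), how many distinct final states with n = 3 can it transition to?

4

E1 requires Δl = ±1, so l_f ∈ {0, 2}; with 0 ≤ l_f ≤ n_f−1 = 2, the allowed l_f values are {0, 2}.
For l_f = 0: m_f ∈ {m_i−1, m_i, m_i+1} ∩ [−0, 0] = {0} → 1 state.
For l_f = 2: m_f ∈ {m_i−1, m_i, m_i+1} ∩ [−2, 2] = {-1, 0, 1} → 3 states.
Total: 4.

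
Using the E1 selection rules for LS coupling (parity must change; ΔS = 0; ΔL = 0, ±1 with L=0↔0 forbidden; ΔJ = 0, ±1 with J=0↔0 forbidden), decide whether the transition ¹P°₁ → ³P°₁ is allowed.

Parity must change: odd → odd — fails.
ΔL = 0, ±1 (not L=0↔0): L: 1 → 1, ΔL = +0 — passes.
ΔS = 0: S: 0 → 1 — fails.
ΔJ = 0, ±1 (not J=0↔0): J: 1 → 1, ΔJ = +0 — passes.
Rule(s) violated: parity, ΔS.

forbidden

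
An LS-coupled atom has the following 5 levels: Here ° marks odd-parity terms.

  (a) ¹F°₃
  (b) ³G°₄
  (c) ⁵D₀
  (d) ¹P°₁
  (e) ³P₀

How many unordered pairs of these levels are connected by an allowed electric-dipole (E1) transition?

0

(a)–(b): forbidden (parity, ΔS).
(a)–(c): forbidden (ΔS, ΔJ).
(a)–(d): forbidden (parity, ΔL, ΔJ).
(a)–(e): forbidden (ΔS, ΔL, ΔJ).
(b)–(c): forbidden (ΔS, ΔL, ΔJ).
(b)–(d): forbidden (parity, ΔS, ΔL, ΔJ).
(b)–(e): forbidden (ΔL, ΔJ).
(c)–(d): forbidden (ΔS).
(c)–(e): forbidden (parity, ΔS, ΔJ).
(d)–(e): forbidden (ΔS).
Allowed pairs: 0 of 10.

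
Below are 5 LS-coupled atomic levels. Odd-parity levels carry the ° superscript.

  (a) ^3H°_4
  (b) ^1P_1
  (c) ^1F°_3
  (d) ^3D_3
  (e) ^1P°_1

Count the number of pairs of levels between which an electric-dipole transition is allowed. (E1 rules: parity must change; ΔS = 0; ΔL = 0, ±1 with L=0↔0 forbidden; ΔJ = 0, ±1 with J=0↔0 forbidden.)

(a)–(b): forbidden (ΔS, ΔL, ΔJ).
(a)–(c): forbidden (parity, ΔS, ΔL).
(a)–(d): forbidden (ΔL).
(a)–(e): forbidden (parity, ΔS, ΔL, ΔJ).
(b)–(c): forbidden (ΔL, ΔJ).
(b)–(d): forbidden (parity, ΔS, ΔJ).
(b)–(e): allowed.
(c)–(d): forbidden (ΔS).
(c)–(e): forbidden (parity, ΔL, ΔJ).
(d)–(e): forbidden (ΔS, ΔJ).
Allowed pairs: 1 of 10.

1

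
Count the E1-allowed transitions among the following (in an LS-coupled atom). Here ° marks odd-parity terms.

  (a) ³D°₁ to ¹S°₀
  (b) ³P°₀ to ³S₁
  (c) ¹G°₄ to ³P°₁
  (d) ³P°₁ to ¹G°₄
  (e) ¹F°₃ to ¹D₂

2

(a) forbidden (parity, ΔS, ΔL fail)
(b) allowed
(c) forbidden (parity, ΔS, ΔL, ΔJ fail)
(d) forbidden (parity, ΔS, ΔL, ΔJ fail)
(e) allowed
Total allowed: 2 of 5.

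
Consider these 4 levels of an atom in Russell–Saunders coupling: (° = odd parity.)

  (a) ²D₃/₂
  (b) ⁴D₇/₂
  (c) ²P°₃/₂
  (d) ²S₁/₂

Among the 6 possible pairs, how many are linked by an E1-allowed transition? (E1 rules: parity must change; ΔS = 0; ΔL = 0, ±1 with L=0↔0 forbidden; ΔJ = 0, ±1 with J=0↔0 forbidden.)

(a)–(b): forbidden (parity, ΔS, ΔJ).
(a)–(c): allowed.
(a)–(d): forbidden (parity, ΔL).
(b)–(c): forbidden (ΔS, ΔJ).
(b)–(d): forbidden (parity, ΔS, ΔL, ΔJ).
(c)–(d): allowed.
Allowed pairs: 2 of 6.

2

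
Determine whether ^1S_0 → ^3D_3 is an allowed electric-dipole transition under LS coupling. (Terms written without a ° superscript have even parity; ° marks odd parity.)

Initial level: S=0, L=0, J=0, parity even. Final level: S=1, L=2, J=3, parity even.
ΔL = 0, ±1 (not L=0↔0): L: 0 → 2, ΔL = +2 — ✗.
ΔS = 0: S: 0 → 1 — ✗.
ΔJ = 0, ±1 (not J=0↔0): J: 0 → 3, ΔJ = +3 — ✗.
Parity must change: even → even — ✗.
Rule(s) violated: parity, ΔS, ΔL, ΔJ.

forbidden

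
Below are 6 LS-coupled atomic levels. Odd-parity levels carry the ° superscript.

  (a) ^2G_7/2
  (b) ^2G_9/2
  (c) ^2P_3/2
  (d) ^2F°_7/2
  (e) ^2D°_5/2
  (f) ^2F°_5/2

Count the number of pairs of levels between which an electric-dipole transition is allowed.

4

(a)–(b): forbidden (parity).
(a)–(c): forbidden (parity, ΔL, ΔJ).
(a)–(d): allowed.
(a)–(e): forbidden (ΔL).
(a)–(f): allowed.
(b)–(c): forbidden (parity, ΔL, ΔJ).
(b)–(d): allowed.
(b)–(e): forbidden (ΔL, ΔJ).
(b)–(f): forbidden (ΔJ).
(c)–(d): forbidden (ΔL, ΔJ).
(c)–(e): allowed.
(c)–(f): forbidden (ΔL).
(d)–(e): forbidden (parity).
(d)–(f): forbidden (parity).
(e)–(f): forbidden (parity).
Allowed pairs: 4 of 15.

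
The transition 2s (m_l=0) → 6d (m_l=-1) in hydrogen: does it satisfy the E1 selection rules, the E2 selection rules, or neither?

Δl = 2 − 0 = +2; l_i + l_f = 2.
Δm_l = -1.
E1 (Δl = ±1, |Δm_l| ≤ 1): not satisfied.
E2 (Δl = 0,±2, l_i+l_f ≥ 2, |Δm_l| ≤ 2): satisfied.

E2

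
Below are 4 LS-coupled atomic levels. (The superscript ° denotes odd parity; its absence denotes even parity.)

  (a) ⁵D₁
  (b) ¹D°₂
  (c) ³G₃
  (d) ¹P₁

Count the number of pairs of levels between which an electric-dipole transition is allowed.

1

(a)–(b): forbidden (ΔS).
(a)–(c): forbidden (parity, ΔS, ΔL, ΔJ).
(a)–(d): forbidden (parity, ΔS).
(b)–(c): forbidden (ΔS, ΔL).
(b)–(d): allowed.
(c)–(d): forbidden (parity, ΔS, ΔL, ΔJ).
Allowed pairs: 1 of 6.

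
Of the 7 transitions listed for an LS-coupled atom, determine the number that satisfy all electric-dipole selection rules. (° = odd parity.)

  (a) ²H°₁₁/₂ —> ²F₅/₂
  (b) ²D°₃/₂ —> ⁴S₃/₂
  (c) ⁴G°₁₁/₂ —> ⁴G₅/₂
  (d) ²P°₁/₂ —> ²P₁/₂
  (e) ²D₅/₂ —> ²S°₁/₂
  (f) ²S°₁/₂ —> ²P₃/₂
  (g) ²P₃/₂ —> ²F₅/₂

2

(a) forbidden (ΔL, ΔJ fail)
(b) forbidden (ΔS, ΔL fail)
(c) forbidden (ΔJ fails)
(d) allowed
(e) forbidden (ΔL, ΔJ fail)
(f) allowed
(g) forbidden (parity, ΔL fail)
Total allowed: 2 of 7.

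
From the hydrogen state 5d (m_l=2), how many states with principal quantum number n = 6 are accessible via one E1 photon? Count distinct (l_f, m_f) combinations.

E1 requires Δl = ±1, so l_f ∈ {1, 3}; with 0 ≤ l_f ≤ n_f−1 = 5, the allowed l_f values are {1, 3}.
For l_f = 1: m_f ∈ {m_i−1, m_i, m_i+1} ∩ [−1, 1] = {1} → 1 state.
For l_f = 3: m_f ∈ {m_i−1, m_i, m_i+1} ∩ [−3, 3] = {1, 2, 3} → 3 states.
Total: 4.

4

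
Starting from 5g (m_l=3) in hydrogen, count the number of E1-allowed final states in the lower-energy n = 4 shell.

E1 requires Δl = ±1, so l_f ∈ {3, 5}; with 0 ≤ l_f ≤ n_f−1 = 3, the allowed l_f values are {3}.
For l_f = 3: m_f ∈ {m_i−1, m_i, m_i+1} ∩ [−3, 3] = {2, 3} → 2 states.
Total: 2.

2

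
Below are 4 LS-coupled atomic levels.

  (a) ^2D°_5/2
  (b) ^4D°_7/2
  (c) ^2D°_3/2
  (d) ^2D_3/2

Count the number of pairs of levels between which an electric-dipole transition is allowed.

(a)–(b): forbidden (parity, ΔS).
(a)–(c): forbidden (parity).
(a)–(d): allowed.
(b)–(c): forbidden (parity, ΔS, ΔJ).
(b)–(d): forbidden (ΔS, ΔJ).
(c)–(d): allowed.
Allowed pairs: 2 of 6.

2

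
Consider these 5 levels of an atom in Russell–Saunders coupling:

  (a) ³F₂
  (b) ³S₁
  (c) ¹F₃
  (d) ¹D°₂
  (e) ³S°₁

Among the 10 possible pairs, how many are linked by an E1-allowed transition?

(a)–(b): forbidden (parity, ΔL).
(a)–(c): forbidden (parity, ΔS).
(a)–(d): forbidden (ΔS).
(a)–(e): forbidden (ΔL).
(b)–(c): forbidden (parity, ΔS, ΔL, ΔJ).
(b)–(d): forbidden (ΔS, ΔL).
(b)–(e): forbidden (ΔL).
(c)–(d): allowed.
(c)–(e): forbidden (ΔS, ΔL, ΔJ).
(d)–(e): forbidden (parity, ΔS, ΔL).
Allowed pairs: 1 of 10.

1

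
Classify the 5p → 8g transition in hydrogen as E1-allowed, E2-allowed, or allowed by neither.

neither

Δl = 4 − 1 = +3; l_i + l_f = 5.
E1 (Δl = ±1): not satisfied.
E2 (Δl = 0,±2, l_i+l_f ≥ 2): not satisfied.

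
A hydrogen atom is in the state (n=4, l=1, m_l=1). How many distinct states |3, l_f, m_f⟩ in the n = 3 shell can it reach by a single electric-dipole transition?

E1 requires Δl = ±1, so l_f ∈ {0, 2}; with 0 ≤ l_f ≤ n_f−1 = 2, the allowed l_f values are {0, 2}.
For l_f = 0: m_f ∈ {m_i−1, m_i, m_i+1} ∩ [−0, 0] = {0} → 1 state.
For l_f = 2: m_f ∈ {m_i−1, m_i, m_i+1} ∩ [−2, 2] = {0, 1, 2} → 3 states.
Total: 4.

4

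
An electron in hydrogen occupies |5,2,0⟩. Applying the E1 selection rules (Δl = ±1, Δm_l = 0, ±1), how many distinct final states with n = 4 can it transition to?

6

E1 requires Δl = ±1, so l_f ∈ {1, 3}; with 0 ≤ l_f ≤ n_f−1 = 3, the allowed l_f values are {1, 3}.
For l_f = 1: m_f ∈ {m_i−1, m_i, m_i+1} ∩ [−1, 1] = {-1, 0, 1} → 3 states.
For l_f = 3: m_f ∈ {m_i−1, m_i, m_i+1} ∩ [−3, 3] = {-1, 0, 1} → 3 states.
Total: 6.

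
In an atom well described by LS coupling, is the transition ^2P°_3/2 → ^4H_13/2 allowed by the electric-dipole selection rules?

ΔJ = 0, ±1 (not J=0↔0): J: 3/2 → 13/2, ΔJ = +5 — fails.
ΔL = 0, ±1 (not L=0↔0): L: 1 → 5, ΔL = +4 — fails.
Parity must change: odd → even — ok.
ΔS = 0: S: 1/2 → 3/2 — fails.
Rule(s) violated: ΔS, ΔL, ΔJ.

forbidden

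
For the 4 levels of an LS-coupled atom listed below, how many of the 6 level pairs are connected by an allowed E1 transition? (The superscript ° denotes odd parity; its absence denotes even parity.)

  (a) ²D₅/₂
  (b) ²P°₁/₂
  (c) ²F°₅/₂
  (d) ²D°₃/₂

(a)–(b): forbidden (ΔJ).
(a)–(c): allowed.
(a)–(d): allowed.
(b)–(c): forbidden (parity, ΔL, ΔJ).
(b)–(d): forbidden (parity).
(c)–(d): forbidden (parity).
Allowed pairs: 2 of 6.

2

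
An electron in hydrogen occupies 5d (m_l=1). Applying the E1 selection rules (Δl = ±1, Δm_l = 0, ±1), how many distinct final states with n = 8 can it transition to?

E1 requires Δl = ±1, so l_f ∈ {1, 3}; with 0 ≤ l_f ≤ n_f−1 = 7, the allowed l_f values are {1, 3}.
For l_f = 1: m_f ∈ {m_i−1, m_i, m_i+1} ∩ [−1, 1] = {0, 1} → 2 states.
For l_f = 3: m_f ∈ {m_i−1, m_i, m_i+1} ∩ [−3, 3] = {0, 1, 2} → 3 states.
Total: 5.

5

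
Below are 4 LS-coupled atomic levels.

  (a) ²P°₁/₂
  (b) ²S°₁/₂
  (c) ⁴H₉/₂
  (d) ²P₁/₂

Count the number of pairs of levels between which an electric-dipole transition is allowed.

2

(a)–(b): forbidden (parity).
(a)–(c): forbidden (ΔS, ΔL, ΔJ).
(a)–(d): allowed.
(b)–(c): forbidden (ΔS, ΔL, ΔJ).
(b)–(d): allowed.
(c)–(d): forbidden (parity, ΔS, ΔL, ΔJ).
Allowed pairs: 2 of 6.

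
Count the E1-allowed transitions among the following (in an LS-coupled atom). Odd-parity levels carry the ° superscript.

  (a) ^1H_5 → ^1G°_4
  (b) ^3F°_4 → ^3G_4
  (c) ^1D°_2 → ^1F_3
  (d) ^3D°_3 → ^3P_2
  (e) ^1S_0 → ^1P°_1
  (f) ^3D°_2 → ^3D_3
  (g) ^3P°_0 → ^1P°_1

6

(a) allowed
(b) allowed
(c) allowed
(d) allowed
(e) allowed
(f) allowed
(g) forbidden (parity, ΔS fail)
Total allowed: 6 of 7.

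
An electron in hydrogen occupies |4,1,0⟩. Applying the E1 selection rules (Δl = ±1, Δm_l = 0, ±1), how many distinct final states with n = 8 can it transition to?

E1 requires Δl = ±1, so l_f ∈ {0, 2}; with 0 ≤ l_f ≤ n_f−1 = 7, the allowed l_f values are {0, 2}.
For l_f = 0: m_f ∈ {m_i−1, m_i, m_i+1} ∩ [−0, 0] = {0} → 1 state.
For l_f = 2: m_f ∈ {m_i−1, m_i, m_i+1} ∩ [−2, 2] = {-1, 0, 1} → 3 states.
Total: 4.

4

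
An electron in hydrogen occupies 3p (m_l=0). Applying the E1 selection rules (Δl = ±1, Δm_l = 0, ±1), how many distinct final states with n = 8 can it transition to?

E1 requires Δl = ±1, so l_f ∈ {0, 2}; with 0 ≤ l_f ≤ n_f−1 = 7, the allowed l_f values are {0, 2}.
For l_f = 0: m_f ∈ {m_i−1, m_i, m_i+1} ∩ [−0, 0] = {0} → 1 state.
For l_f = 2: m_f ∈ {m_i−1, m_i, m_i+1} ∩ [−2, 2] = {-1, 0, 1} → 3 states.
Total: 4.

4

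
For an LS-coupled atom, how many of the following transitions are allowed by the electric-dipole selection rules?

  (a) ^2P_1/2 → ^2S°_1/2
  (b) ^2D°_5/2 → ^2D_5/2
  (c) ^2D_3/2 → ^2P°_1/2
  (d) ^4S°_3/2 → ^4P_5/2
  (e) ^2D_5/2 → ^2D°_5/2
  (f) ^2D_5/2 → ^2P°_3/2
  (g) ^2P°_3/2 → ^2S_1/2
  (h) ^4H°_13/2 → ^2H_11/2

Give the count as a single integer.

(a) allowed
(b) allowed
(c) allowed
(d) allowed
(e) allowed
(f) allowed
(g) allowed
(h) forbidden (ΔS fails)
Total allowed: 7 of 8.

7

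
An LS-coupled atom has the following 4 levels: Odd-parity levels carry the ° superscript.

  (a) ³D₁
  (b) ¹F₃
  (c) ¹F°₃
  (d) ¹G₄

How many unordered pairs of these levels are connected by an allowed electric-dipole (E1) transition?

2

(a)–(b): forbidden (parity, ΔS, ΔJ).
(a)–(c): forbidden (ΔS, ΔJ).
(a)–(d): forbidden (parity, ΔS, ΔL, ΔJ).
(b)–(c): allowed.
(b)–(d): forbidden (parity).
(c)–(d): allowed.
Allowed pairs: 2 of 6.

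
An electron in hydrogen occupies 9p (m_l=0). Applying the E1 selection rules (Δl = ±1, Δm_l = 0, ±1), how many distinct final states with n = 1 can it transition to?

1

E1 requires Δl = ±1, so l_f ∈ {0, 2}; with 0 ≤ l_f ≤ n_f−1 = 0, the allowed l_f values are {0}.
For l_f = 0: m_f ∈ {m_i−1, m_i, m_i+1} ∩ [−0, 0] = {0} → 1 state.
Total: 1.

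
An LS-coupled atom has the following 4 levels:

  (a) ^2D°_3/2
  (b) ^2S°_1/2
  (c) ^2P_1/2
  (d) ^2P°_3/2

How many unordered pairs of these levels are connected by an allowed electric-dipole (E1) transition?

3

(a)–(b): forbidden (parity, ΔL).
(a)–(c): allowed.
(a)–(d): forbidden (parity).
(b)–(c): allowed.
(b)–(d): forbidden (parity).
(c)–(d): allowed.
Allowed pairs: 3 of 6.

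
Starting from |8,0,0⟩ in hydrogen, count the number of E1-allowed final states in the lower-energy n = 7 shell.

E1 requires Δl = ±1, so l_f ∈ {-1, 1}; with 0 ≤ l_f ≤ n_f−1 = 6, the allowed l_f values are {1}.
For l_f = 1: m_f ∈ {m_i−1, m_i, m_i+1} ∩ [−1, 1] = {-1, 0, 1} → 3 states.
Total: 3.

3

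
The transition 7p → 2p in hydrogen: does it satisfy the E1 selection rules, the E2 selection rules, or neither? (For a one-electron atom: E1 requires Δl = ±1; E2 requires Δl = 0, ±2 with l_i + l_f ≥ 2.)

Δl = 1 − 1 = +0; l_i + l_f = 2.
E1 (Δl = ±1): not satisfied.
E2 (Δl = 0,±2, l_i+l_f ≥ 2): satisfied.

E2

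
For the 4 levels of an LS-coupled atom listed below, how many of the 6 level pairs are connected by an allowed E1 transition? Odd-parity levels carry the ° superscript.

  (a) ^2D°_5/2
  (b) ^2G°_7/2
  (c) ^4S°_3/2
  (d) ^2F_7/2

2

(a)–(b): forbidden (parity, ΔL).
(a)–(c): forbidden (parity, ΔS, ΔL).
(a)–(d): allowed.
(b)–(c): forbidden (parity, ΔS, ΔL, ΔJ).
(b)–(d): allowed.
(c)–(d): forbidden (ΔS, ΔL, ΔJ).
Allowed pairs: 2 of 6.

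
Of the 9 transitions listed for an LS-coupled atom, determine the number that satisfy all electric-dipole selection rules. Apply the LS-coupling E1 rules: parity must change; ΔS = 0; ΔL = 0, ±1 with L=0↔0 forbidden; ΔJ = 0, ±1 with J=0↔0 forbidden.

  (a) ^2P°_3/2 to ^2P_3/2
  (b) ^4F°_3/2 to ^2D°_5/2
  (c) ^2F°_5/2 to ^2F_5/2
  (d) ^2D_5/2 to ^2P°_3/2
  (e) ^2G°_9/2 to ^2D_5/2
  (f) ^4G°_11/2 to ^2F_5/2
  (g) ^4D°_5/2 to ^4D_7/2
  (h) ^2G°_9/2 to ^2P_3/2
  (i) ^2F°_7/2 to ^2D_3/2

4

(a) allowed
(b) forbidden (parity, ΔS fail)
(c) allowed
(d) allowed
(e) forbidden (ΔL, ΔJ fail)
(f) forbidden (ΔS, ΔJ fail)
(g) allowed
(h) forbidden (ΔL, ΔJ fail)
(i) forbidden (ΔJ fails)
Total allowed: 4 of 9.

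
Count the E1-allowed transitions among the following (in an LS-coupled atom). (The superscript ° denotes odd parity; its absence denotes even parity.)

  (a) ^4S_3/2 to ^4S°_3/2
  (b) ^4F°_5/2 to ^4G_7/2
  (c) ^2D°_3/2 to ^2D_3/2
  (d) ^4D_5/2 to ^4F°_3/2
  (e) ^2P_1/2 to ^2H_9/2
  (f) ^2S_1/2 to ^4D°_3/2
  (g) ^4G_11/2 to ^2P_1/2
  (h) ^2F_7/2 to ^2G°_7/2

4

(a) forbidden (ΔL fails)
(b) allowed
(c) allowed
(d) allowed
(e) forbidden (parity, ΔL, ΔJ fail)
(f) forbidden (ΔS, ΔL fail)
(g) forbidden (parity, ΔS, ΔL, ΔJ fail)
(h) allowed
Total allowed: 4 of 8.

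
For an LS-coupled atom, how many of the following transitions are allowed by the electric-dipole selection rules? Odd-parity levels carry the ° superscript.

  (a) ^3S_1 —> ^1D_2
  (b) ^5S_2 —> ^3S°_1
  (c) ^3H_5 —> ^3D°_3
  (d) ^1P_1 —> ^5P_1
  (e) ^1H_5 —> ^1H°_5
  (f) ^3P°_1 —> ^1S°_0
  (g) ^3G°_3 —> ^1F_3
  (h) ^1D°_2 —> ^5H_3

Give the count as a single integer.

(a) forbidden (parity, ΔS, ΔL fail)
(b) forbidden (ΔS, ΔL fail)
(c) forbidden (ΔL, ΔJ fail)
(d) forbidden (parity, ΔS fail)
(e) allowed
(f) forbidden (parity, ΔS fail)
(g) forbidden (ΔS fails)
(h) forbidden (ΔS, ΔL fail)
Total allowed: 1 of 8.

1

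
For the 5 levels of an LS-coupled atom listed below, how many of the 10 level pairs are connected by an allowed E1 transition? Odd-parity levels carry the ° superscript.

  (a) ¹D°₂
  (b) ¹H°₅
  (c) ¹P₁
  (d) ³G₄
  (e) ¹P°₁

2

(a)–(b): forbidden (parity, ΔL, ΔJ).
(a)–(c): allowed.
(a)–(d): forbidden (ΔS, ΔL, ΔJ).
(a)–(e): forbidden (parity).
(b)–(c): forbidden (ΔL, ΔJ).
(b)–(d): forbidden (ΔS).
(b)–(e): forbidden (parity, ΔL, ΔJ).
(c)–(d): forbidden (parity, ΔS, ΔL, ΔJ).
(c)–(e): allowed.
(d)–(e): forbidden (ΔS, ΔL, ΔJ).
Allowed pairs: 2 of 10.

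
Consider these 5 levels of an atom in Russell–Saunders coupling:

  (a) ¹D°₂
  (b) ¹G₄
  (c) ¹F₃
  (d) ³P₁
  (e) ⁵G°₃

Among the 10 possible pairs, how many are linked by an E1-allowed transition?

(a)–(b): forbidden (ΔL, ΔJ).
(a)–(c): allowed.
(a)–(d): forbidden (ΔS).
(a)–(e): forbidden (parity, ΔS, ΔL).
(b)–(c): forbidden (parity).
(b)–(d): forbidden (parity, ΔS, ΔL, ΔJ).
(b)–(e): forbidden (ΔS).
(c)–(d): forbidden (parity, ΔS, ΔL, ΔJ).
(c)–(e): forbidden (ΔS).
(d)–(e): forbidden (ΔS, ΔL, ΔJ).
Allowed pairs: 1 of 10.

1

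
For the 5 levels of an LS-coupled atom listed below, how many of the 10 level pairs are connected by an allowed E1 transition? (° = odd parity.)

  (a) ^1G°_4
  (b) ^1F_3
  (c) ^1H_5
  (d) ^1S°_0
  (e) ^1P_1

3

(a)–(b): allowed.
(a)–(c): allowed.
(a)–(d): forbidden (parity, ΔL, ΔJ).
(a)–(e): forbidden (ΔL, ΔJ).
(b)–(c): forbidden (parity, ΔL, ΔJ).
(b)–(d): forbidden (ΔL, ΔJ).
(b)–(e): forbidden (parity, ΔL, ΔJ).
(c)–(d): forbidden (ΔL, ΔJ).
(c)–(e): forbidden (parity, ΔL, ΔJ).
(d)–(e): allowed.
Allowed pairs: 3 of 10.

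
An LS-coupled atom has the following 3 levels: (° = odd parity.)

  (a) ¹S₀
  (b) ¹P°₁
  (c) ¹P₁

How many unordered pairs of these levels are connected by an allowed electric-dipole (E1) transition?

(a)–(b): allowed.
(a)–(c): forbidden (parity).
(b)–(c): allowed.
Allowed pairs: 2 of 3.

2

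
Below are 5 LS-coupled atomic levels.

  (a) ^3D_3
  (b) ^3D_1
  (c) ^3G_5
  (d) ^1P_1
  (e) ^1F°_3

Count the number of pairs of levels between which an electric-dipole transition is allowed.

0

(a)–(b): forbidden (parity, ΔJ).
(a)–(c): forbidden (parity, ΔL, ΔJ).
(a)–(d): forbidden (parity, ΔS, ΔJ).
(a)–(e): forbidden (ΔS).
(b)–(c): forbidden (parity, ΔL, ΔJ).
(b)–(d): forbidden (parity, ΔS).
(b)–(e): forbidden (ΔS, ΔJ).
(c)–(d): forbidden (parity, ΔS, ΔL, ΔJ).
(c)–(e): forbidden (ΔS, ΔJ).
(d)–(e): forbidden (ΔL, ΔJ).
Allowed pairs: 0 of 10.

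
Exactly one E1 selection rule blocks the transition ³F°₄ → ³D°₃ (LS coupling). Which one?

ΔL = 0, ±1 (not L=0↔0): L: 3 → 2, ΔL = -1 — satisfied.
ΔS = 0: S: 1 → 1 — satisfied.
Parity must change: odd → odd — violated.
ΔJ = 0, ±1 (not J=0↔0): J: 4 → 3, ΔJ = -1 — satisfied.

parity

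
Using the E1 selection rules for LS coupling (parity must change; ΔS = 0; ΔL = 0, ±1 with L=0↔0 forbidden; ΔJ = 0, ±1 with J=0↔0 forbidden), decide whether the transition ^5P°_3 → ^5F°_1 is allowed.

Reading off the term symbols: S 2→2, L 1→3, J 3→1, parity odd→odd.
Parity must change: odd → odd — ✗.
ΔS = 0: S: 2 → 2 — ✓.
ΔL = 0, ±1 (not L=0↔0): L: 1 → 3, ΔL = +2 — ✗.
ΔJ = 0, ±1 (not J=0↔0): J: 3 → 1, ΔJ = -2 — ✗.
Rule(s) violated: parity, ΔL, ΔJ.

forbidden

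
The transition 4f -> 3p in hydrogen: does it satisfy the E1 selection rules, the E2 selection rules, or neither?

E2

Δl = 1 − 3 = -2; l_i + l_f = 4.
E1 (Δl = ±1): not satisfied.
E2 (Δl = 0,±2, l_i+l_f ≥ 2): satisfied.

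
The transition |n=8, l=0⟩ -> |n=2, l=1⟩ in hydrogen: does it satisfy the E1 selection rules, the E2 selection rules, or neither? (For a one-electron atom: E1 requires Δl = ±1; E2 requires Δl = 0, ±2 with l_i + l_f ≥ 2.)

Δl = 1 − 0 = +1; l_i + l_f = 1.
E1 (Δl = ±1): satisfied.
E2 (Δl = 0,±2, l_i+l_f ≥ 2): not satisfied.

E1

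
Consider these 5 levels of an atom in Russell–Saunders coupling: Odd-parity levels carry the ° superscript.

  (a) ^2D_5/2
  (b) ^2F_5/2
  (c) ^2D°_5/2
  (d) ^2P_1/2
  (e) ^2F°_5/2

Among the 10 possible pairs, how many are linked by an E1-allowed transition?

(a)–(b): forbidden (parity).
(a)–(c): allowed.
(a)–(d): forbidden (parity, ΔJ).
(a)–(e): allowed.
(b)–(c): allowed.
(b)–(d): forbidden (parity, ΔL, ΔJ).
(b)–(e): allowed.
(c)–(d): forbidden (ΔJ).
(c)–(e): forbidden (parity).
(d)–(e): forbidden (ΔL, ΔJ).
Allowed pairs: 4 of 10.

4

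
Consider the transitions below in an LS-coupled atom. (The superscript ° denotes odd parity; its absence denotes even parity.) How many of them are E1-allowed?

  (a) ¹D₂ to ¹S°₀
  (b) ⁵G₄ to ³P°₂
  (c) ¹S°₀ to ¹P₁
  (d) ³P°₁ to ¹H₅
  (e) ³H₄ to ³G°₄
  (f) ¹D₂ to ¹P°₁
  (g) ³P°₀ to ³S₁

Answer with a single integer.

(a) forbidden (ΔL, ΔJ fail)
(b) forbidden (ΔS, ΔL, ΔJ fail)
(c) allowed
(d) forbidden (ΔS, ΔL, ΔJ fail)
(e) allowed
(f) allowed
(g) allowed
Total allowed: 4 of 7.

4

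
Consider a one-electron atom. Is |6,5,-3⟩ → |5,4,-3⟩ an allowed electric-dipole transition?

allowed

Initial l = 5, final l = 4, so Δl = -1. E1 requires Δl = ±1: ✓.
Δm_l = -3 − (-3) = +0. E1 requires Δm_l = 0, ±1: ✓.
All E1 selection rules are satisfied.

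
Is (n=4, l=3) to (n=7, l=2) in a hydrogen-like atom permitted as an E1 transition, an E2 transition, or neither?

E1

Δl = 2 − 3 = -1; l_i + l_f = 5.
E1 (Δl = ±1): satisfied.
E2 (Δl = 0,±2, l_i+l_f ≥ 2): not satisfied.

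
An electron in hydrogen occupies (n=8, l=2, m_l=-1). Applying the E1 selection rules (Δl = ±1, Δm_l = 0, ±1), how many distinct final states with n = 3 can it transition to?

2

E1 requires Δl = ±1, so l_f ∈ {1, 3}; with 0 ≤ l_f ≤ n_f−1 = 2, the allowed l_f values are {1}.
For l_f = 1: m_f ∈ {m_i−1, m_i, m_i+1} ∩ [−1, 1] = {-1, 0} → 2 states.
Total: 2.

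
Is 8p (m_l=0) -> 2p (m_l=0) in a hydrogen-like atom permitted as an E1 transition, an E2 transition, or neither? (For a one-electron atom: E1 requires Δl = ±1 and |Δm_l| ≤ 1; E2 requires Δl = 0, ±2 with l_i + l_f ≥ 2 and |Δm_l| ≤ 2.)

Δl = 1 − 1 = +0; l_i + l_f = 2.
Δm_l = +0.
E1 (Δl = ±1, |Δm_l| ≤ 1): not satisfied.
E2 (Δl = 0,±2, l_i+l_f ≥ 2, |Δm_l| ≤ 2): satisfied.

E2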